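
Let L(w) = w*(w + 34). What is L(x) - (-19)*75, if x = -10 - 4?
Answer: 1145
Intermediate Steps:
x = -14
L(w) = w*(34 + w)
L(x) - (-19)*75 = -14*(34 - 14) - (-19)*75 = -14*20 - 1*(-1425) = -280 + 1425 = 1145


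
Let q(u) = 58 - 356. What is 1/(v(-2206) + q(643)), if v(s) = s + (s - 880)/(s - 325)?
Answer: -2531/6334538 ≈ -0.00039956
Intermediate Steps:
q(u) = -298
v(s) = s + (-880 + s)/(-325 + s)
1/(v(-2206) + q(643)) = 1/((-880 + (-2206)² - 324*(-2206))/(-325 - 2206) - 298) = 1/((-880 + 4866436 + 714744)/(-2531) - 298) = 1/(-1/2531*5580300 - 298) = 1/(-5580300/2531 - 298) = 1/(-6334538/2531) = -2531/6334538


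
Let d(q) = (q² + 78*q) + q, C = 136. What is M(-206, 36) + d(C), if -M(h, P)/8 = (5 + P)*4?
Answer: 27928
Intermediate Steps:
d(q) = q² + 79*q
M(h, P) = -160 - 32*P (M(h, P) = -8*(5 + P)*4 = -8*(20 + 4*P) = -160 - 32*P)
M(-206, 36) + d(C) = (-160 - 32*36) + 136*(79 + 136) = (-160 - 1152) + 136*215 = -1312 + 29240 = 27928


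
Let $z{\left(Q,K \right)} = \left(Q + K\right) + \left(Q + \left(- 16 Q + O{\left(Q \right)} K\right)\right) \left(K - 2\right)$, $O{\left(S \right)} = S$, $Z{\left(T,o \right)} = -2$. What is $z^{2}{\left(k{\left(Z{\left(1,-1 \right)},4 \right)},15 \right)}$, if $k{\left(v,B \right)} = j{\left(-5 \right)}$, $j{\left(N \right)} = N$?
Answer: $100$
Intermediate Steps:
$k{\left(v,B \right)} = -5$
$z{\left(Q,K \right)} = K + Q + \left(-2 + K\right) \left(- 15 Q + K Q\right)$ ($z{\left(Q,K \right)} = \left(Q + K\right) + \left(Q + \left(- 16 Q + Q K\right)\right) \left(K - 2\right) = \left(K + Q\right) + \left(Q + \left(- 16 Q + K Q\right)\right) \left(-2 + K\right) = \left(K + Q\right) + \left(- 15 Q + K Q\right) \left(-2 + K\right) = \left(K + Q\right) + \left(-2 + K\right) \left(- 15 Q + K Q\right) = K + Q + \left(-2 + K\right) \left(- 15 Q + K Q\right)$)
$z^{2}{\left(k{\left(Z{\left(1,-1 \right)},4 \right)},15 \right)} = \left(15 + 31 \left(-5\right) - 5 \cdot 15^{2} - 255 \left(-5\right)\right)^{2} = \left(15 - 155 - 1125 + 1275\right)^{2} = 10^{2} = 100$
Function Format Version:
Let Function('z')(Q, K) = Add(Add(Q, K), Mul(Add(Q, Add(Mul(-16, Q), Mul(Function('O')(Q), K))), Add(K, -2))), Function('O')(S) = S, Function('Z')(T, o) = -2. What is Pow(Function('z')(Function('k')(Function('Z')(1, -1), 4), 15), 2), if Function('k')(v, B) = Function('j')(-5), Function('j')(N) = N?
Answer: 100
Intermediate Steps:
Function('k')(v, B) = -5
Function('z')(Q, K) = Add(K, Q, Mul(Add(-2, K), Add(Mul(-15, Q), Mul(K, Q)))) (Function('z')(Q, K) = Add(Add(Q, K), Mul(Add(Q, Add(Mul(-16, Q), Mul(Q, K))), Add(K, -2))) = Add(Add(K, Q), Mul(Add(Q, Add(Mul(-16, Q), Mul(K, Q))), Add(-2, K))) = Add(Add(K, Q), Mul(Add(Mul(-15, Q), Mul(K, Q)), Add(-2, K))) = Add(Add(K, Q), Mul(Add(-2, K), Add(Mul(-15, Q), Mul(K, Q)))) = Add(K, Q, Mul(Add(-2, K), Add(Mul(-15, Q), Mul(K, Q)))))
Pow(Function('z')(Function('k')(Function('Z')(1, -1), 4), 15), 2) = Pow(Add(15, Mul(31, -5), Mul(-5, Pow(15, 2)), Mul(-17, 15, -5)), 2) = Pow(Add(15, -155, Mul(-5, 225), 1275), 2) = Pow(Add(15, -155, -1125, 1275), 2) = Pow(10, 2) = 100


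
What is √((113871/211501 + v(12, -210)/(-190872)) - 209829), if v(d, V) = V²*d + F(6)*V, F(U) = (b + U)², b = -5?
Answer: I*√19625989802006789255373/305830446 ≈ 458.07*I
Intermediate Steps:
F(U) = (-5 + U)²
v(d, V) = V + d*V² (v(d, V) = V²*d + (-5 + 6)²*V = d*V² + 1²*V = d*V² + 1*V = d*V² + V = V + d*V²)
√((113871/211501 + v(12, -210)/(-190872)) - 209829) = √((113871/211501 - 210*(1 - 210*12)/(-190872)) - 209829) = √((113871*(1/211501) - 210*(1 - 2520)*(-1/190872)) - 209829) = √((113871/211501 - 210*(-2519)*(-1/190872)) - 209829) = √((113871/211501 + 528990*(-1/190872)) - 209829) = √((113871/211501 - 8015/2892) - 209829) = √(-1365865583/611660892 - 209829) = √(-128345559173051/611660892) = I*√19625989802006789255373/305830446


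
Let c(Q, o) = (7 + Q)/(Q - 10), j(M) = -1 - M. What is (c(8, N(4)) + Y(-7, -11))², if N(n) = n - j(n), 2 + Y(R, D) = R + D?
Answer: 3025/4 ≈ 756.25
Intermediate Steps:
Y(R, D) = -2 + D + R (Y(R, D) = -2 + (R + D) = -2 + (D + R) = -2 + D + R)
N(n) = 1 + 2*n (N(n) = n - (-1 - n) = n + (1 + n) = 1 + 2*n)
c(Q, o) = (7 + Q)/(-10 + Q)
(c(8, N(4)) + Y(-7, -11))² = ((7 + 8)/(-10 + 8) + (-2 - 11 - 7))² = (15/(-2) - 20)² = (-½*15 - 20)² = (-15/2 - 20)² = (-55/2)² = 3025/4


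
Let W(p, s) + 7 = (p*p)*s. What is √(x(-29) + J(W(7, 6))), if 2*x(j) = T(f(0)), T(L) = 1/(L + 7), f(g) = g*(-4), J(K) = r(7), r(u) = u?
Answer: 3*√154/14 ≈ 2.6592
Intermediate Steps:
W(p, s) = -7 + s*p² (W(p, s) = -7 + (p*p)*s = -7 + p²*s = -7 + s*p²)
J(K) = 7
f(g) = -4*g
T(L) = 1/(7 + L)
x(j) = 1/14 (x(j) = 1/(2*(7 - 4*0)) = 1/(2*(7 + 0)) = (½)/7 = (½)*(⅐) = 1/14)
√(x(-29) + J(W(7, 6))) = √(1/14 + 7) = √(99/14) = 3*√154/14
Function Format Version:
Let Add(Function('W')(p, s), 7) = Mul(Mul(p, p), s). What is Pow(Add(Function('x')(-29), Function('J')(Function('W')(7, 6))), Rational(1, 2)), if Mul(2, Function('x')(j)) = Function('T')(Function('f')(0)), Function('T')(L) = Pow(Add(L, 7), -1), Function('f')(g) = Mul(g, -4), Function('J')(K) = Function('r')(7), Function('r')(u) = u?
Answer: Mul(Rational(3, 14), Pow(154, Rational(1, 2))) ≈ 2.6592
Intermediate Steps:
Function('W')(p, s) = Add(-7, Mul(s, Pow(p, 2))) (Function('W')(p, s) = Add(-7, Mul(Mul(p, p), s)) = Add(-7, Mul(Pow(p, 2), s)) = Add(-7, Mul(s, Pow(p, 2))))
Function('J')(K) = 7
Function('f')(g) = Mul(-4, g)
Function('T')(L) = Pow(Add(7, L), -1)
Function('x')(j) = Rational(1, 14) (Function('x')(j) = Mul(Rational(1, 2), Pow(Add(7, Mul(-4, 0)), -1)) = Mul(Rational(1, 2), Pow(Add(7, 0), -1)) = Mul(Rational(1, 2), Pow(7, -1)) = Mul(Rational(1, 2), Rational(1, 7)) = Rational(1, 14))
Pow(Add(Function('x')(-29), Function('J')(Function('W')(7, 6))), Rational(1, 2)) = Pow(Add(Rational(1, 14), 7), Rational(1, 2)) = Pow(Rational(99, 14), Rational(1, 2)) = Mul(Rational(3, 14), Pow(154, Rational(1, 2)))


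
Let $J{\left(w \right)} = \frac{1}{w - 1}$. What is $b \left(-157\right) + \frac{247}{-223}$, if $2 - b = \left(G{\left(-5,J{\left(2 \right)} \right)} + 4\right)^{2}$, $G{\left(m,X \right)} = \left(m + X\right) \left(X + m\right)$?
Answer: $\frac{13934131}{223} \approx 62485.0$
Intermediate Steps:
$J{\left(w \right)} = \frac{1}{-1 + w}$
$G{\left(m,X \right)} = \left(X + m\right)^{2}$ ($G{\left(m,X \right)} = \left(X + m\right) \left(X + m\right) = \left(X + m\right)^{2}$)
$b = -398$ ($b = 2 - \left(\left(\frac{1}{-1 + 2} - 5\right)^{2} + 4\right)^{2} = 2 - \left(\left(1^{-1} - 5\right)^{2} + 4\right)^{2} = 2 - \left(\left(1 - 5\right)^{2} + 4\right)^{2} = 2 - \left(\left(-4\right)^{2} + 4\right)^{2} = 2 - \left(16 + 4\right)^{2} = 2 - 20^{2} = 2 - 400 = -398$)
$b \left(-157\right) + \frac{247}{-223} = \left(-398\right) \left(-157\right) + \frac{247}{-223} = 62486 + 247 \left(- \frac{1}{223}\right) = 62486 - \frac{247}{223} = \frac{13934131}{223}$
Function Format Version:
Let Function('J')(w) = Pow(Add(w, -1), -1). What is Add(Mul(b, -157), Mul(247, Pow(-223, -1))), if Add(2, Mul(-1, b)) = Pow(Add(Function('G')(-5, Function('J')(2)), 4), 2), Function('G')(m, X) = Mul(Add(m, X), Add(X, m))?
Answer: Rational(13934131, 223) ≈ 62485.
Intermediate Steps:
Function('J')(w) = Pow(Add(-1, w), -1)
Function('G')(m, X) = Pow(Add(X, m), 2) (Function('G')(m, X) = Mul(Add(X, m), Add(X, m)) = Pow(Add(X, m), 2))
b = -398 (b = Add(2, Mul(-1, Pow(Add(Pow(Add(Pow(Add(-1, 2), -1), -5), 2), 4), 2))) = Add(2, Mul(-1, Pow(Add(Pow(Add(Pow(1, -1), -5), 2), 4), 2))) = Add(2, Mul(-1, Pow(Add(Pow(Add(1, -5), 2), 4), 2))) = Add(2, Mul(-1, Pow(Add(Pow(-4, 2), 4), 2))) = Add(2, Mul(-1, Pow(Add(16, 4), 2))) = Add(2, Mul(-1, Pow(20, 2))) = Add(2, Mul(-1, 400)) = Add(2, -400) = -398)
Add(Mul(b, -157), Mul(247, Pow(-223, -1))) = Add(Mul(-398, -157), Mul(247, Pow(-223, -1))) = Add(62486, Mul(247, Rational(-1, 223))) = Add(62486, Rational(-247, 223)) = Rational(13934131, 223)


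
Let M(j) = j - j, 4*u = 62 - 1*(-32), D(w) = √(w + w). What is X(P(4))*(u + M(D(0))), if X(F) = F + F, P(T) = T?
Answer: 188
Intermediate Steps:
D(w) = √2*√w (D(w) = √(2*w) = √2*√w)
X(F) = 2*F
u = 47/2 (u = (62 - 1*(-32))/4 = (62 + 32)/4 = (¼)*94 = 47/2 ≈ 23.500)
M(j) = 0
X(P(4))*(u + M(D(0))) = (2*4)*(47/2 + 0) = 8*(47/2) = 188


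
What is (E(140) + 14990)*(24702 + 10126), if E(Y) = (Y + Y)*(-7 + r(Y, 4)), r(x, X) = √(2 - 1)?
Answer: 463560680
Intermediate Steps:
r(x, X) = 1 (r(x, X) = √1 = 1)
E(Y) = -12*Y (E(Y) = (Y + Y)*(-7 + 1) = (2*Y)*(-6) = -12*Y)
(E(140) + 14990)*(24702 + 10126) = (-12*140 + 14990)*(24702 + 10126) = (-1680 + 14990)*34828 = 13310*34828 = 463560680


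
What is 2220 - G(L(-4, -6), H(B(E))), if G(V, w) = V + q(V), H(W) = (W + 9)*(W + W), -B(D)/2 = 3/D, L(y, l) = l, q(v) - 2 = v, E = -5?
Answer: 2230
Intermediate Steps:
q(v) = 2 + v
B(D) = -6/D
H(W) = 2*W*(9 + W) (H(W) = (9 + W)*(2*W) = 2*W*(9 + W))
G(V, w) = 2 + 2*V (G(V, w) = V + (2 + V) = 2 + 2*V)
2220 - G(L(-4, -6), H(B(E))) = 2220 - (2 + 2*(-6)) = 2220 - (2 - 12) = 2220 - 1*(-10) = 2220 + 10 = 2230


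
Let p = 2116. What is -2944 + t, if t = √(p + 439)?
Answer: -2944 + √2555 ≈ -2893.5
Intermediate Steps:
t = √2555 (t = √(2116 + 439) = √2555 ≈ 50.547)
-2944 + t = -2944 + √2555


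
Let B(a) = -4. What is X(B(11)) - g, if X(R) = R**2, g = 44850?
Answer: -44834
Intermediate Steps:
X(B(11)) - g = (-4)**2 - 1*44850 = 16 - 44850 = -44834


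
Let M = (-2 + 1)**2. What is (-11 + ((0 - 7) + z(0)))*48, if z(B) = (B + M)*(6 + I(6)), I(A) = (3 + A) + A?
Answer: 144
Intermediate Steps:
I(A) = 3 + 2*A
M = 1 (M = (-1)**2 = 1)
z(B) = 21 + 21*B (z(B) = (B + 1)*(6 + (3 + 2*6)) = (1 + B)*(6 + (3 + 12)) = (1 + B)*(6 + 15) = (1 + B)*21 = 21 + 21*B)
(-11 + ((0 - 7) + z(0)))*48 = (-11 + ((0 - 7) + (21 + 21*0)))*48 = (-11 + (-7 + (21 + 0)))*48 = (-11 + (-7 + 21))*48 = (-11 + 14)*48 = 3*48 = 144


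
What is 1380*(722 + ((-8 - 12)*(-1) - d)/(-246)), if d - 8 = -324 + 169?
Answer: 40812350/41 ≈ 9.9542e+5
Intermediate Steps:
d = -147 (d = 8 + (-324 + 169) = 8 - 155 = -147)
1380*(722 + ((-8 - 12)*(-1) - d)/(-246)) = 1380*(722 + ((-8 - 12)*(-1) - 1*(-147))/(-246)) = 1380*(722 + (-20*(-1) + 147)*(-1/246)) = 1380*(722 + (20 + 147)*(-1/246)) = 1380*(722 + 167*(-1/246)) = 1380*(722 - 167/246) = 1380*(177445/246) = 40812350/41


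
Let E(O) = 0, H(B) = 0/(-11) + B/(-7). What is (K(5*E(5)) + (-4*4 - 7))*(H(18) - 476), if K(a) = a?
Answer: 77050/7 ≈ 11007.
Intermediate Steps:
H(B) = -B/7 (H(B) = 0*(-1/11) + B*(-⅐) = 0 - B/7 = -B/7)
(K(5*E(5)) + (-4*4 - 7))*(H(18) - 476) = (5*0 + (-4*4 - 7))*(-⅐*18 - 476) = (0 + (-16 - 7))*(-18/7 - 476) = (0 - 23)*(-3350/7) = -23*(-3350/7) = 77050/7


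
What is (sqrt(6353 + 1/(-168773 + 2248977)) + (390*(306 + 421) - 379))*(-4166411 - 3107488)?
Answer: -2059611775749 - 138204081*sqrt(19038096174783)/1040102 ≈ -2.0602e+12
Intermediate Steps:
(sqrt(6353 + 1/(-168773 + 2248977)) + (390*(306 + 421) - 379))*(-4166411 - 3107488) = (sqrt(6353 + 1/2080204) + (390*727 - 379))*(-7273899) = (sqrt(6353 + 1/2080204) + (283530 - 379))*(-7273899) = (sqrt(13215536013/2080204) + 283151)*(-7273899) = (19*sqrt(19038096174783)/1040102 + 283151)*(-7273899) = (283151 + 19*sqrt(19038096174783)/1040102)*(-7273899) = -2059611775749 - 138204081*sqrt(19038096174783)/1040102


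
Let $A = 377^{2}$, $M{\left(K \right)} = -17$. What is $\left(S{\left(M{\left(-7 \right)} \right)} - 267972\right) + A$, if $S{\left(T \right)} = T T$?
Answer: $-125554$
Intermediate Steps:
$A = 142129$
$S{\left(T \right)} = T^{2}$
$\left(S{\left(M{\left(-7 \right)} \right)} - 267972\right) + A = \left(\left(-17\right)^{2} - 267972\right) + 142129 = \left(289 - 267972\right) + 142129 = -267683 + 142129 = -125554$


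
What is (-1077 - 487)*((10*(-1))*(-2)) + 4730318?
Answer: 4699038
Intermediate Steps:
(-1077 - 487)*((10*(-1))*(-2)) + 4730318 = -(-15640)*(-2) + 4730318 = -1564*20 + 4730318 = -31280 + 4730318 = 4699038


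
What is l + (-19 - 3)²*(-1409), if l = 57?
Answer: -681899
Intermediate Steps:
l + (-19 - 3)²*(-1409) = 57 + (-19 - 3)²*(-1409) = 57 + (-22)²*(-1409) = 57 + 484*(-1409) = 57 - 681956 = -681899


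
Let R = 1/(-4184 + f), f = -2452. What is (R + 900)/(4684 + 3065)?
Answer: 5972399/51422364 ≈ 0.11614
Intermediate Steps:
R = -1/6636 (R = 1/(-4184 - 2452) = 1/(-6636) = -1/6636 ≈ -0.00015069)
(R + 900)/(4684 + 3065) = (-1/6636 + 900)/(4684 + 3065) = (5972399/6636)/7749 = (5972399/6636)*(1/7749) = 5972399/51422364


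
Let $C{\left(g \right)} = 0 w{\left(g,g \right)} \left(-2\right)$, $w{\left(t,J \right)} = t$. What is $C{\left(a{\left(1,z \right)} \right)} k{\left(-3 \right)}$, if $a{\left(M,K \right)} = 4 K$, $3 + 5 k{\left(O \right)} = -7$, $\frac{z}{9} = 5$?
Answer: $0$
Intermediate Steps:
$z = 45$ ($z = 9 \cdot 5 = 45$)
$k{\left(O \right)} = -2$ ($k{\left(O \right)} = - \frac{3}{5} + \frac{1}{5} \left(-7\right) = - \frac{3}{5} - \frac{7}{5} = -2$)
$C{\left(g \right)} = 0$ ($C{\left(g \right)} = 0 g \left(-2\right) = 0 \left(-2\right) = 0$)
$C{\left(a{\left(1,z \right)} \right)} k{\left(-3 \right)} = 0 \left(-2\right) = 0$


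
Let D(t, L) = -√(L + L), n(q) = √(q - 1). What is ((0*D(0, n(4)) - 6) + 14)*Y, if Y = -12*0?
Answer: 0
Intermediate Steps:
Y = 0
n(q) = √(-1 + q)
D(t, L) = -√2*√L (D(t, L) = -√(2*L) = -√2*√L)
((0*D(0, n(4)) - 6) + 14)*Y = ((0*(-√2*√(√(-1 + 4))) - 6) + 14)*0 = ((0*(-√2*√(√3)) - 6) + 14)*0 = ((0*(-√2*3^(¼)) - 6) + 14)*0 = ((0 - 6) + 14)*0 = (-6 + 14)*0 = 8*0 = 0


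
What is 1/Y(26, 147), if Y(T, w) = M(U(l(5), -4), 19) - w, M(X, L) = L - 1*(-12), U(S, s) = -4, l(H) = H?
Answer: -1/116 ≈ -0.0086207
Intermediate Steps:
M(X, L) = 12 + L (M(X, L) = L + 12 = 12 + L)
Y(T, w) = 31 - w (Y(T, w) = (12 + 19) - w = 31 - w)
1/Y(26, 147) = 1/(31 - 1*147) = 1/(31 - 147) = 1/(-116) = -1/116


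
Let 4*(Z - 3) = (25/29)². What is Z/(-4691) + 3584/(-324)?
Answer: -14140217581/1278222444 ≈ -11.062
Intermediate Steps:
Z = 10717/3364 (Z = 3 + (25/29)²/4 = 3 + (¼)*(625/841) = 3 + 625/3364 = 10717/3364 ≈ 3.1858)
Z/(-4691) + 3584/(-324) = (10717/3364)/(-4691) + 3584/(-324) = (10717/3364)*(-1/4691) + 3584*(-1/324) = -10717/15780524 - 896/81 = -14140217581/1278222444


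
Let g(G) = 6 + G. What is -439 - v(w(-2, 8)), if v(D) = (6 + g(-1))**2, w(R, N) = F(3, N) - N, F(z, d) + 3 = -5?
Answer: -560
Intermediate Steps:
F(z, d) = -8 (F(z, d) = -3 - 5 = -8)
w(R, N) = -8 - N
v(D) = 121 (v(D) = (6 + (6 - 1))**2 = (6 + 5)**2 = 11**2 = 121)
-439 - v(w(-2, 8)) = -439 - 1*121 = -439 - 121 = -560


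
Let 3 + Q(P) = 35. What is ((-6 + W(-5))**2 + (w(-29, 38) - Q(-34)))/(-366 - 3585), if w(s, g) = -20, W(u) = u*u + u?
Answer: -16/439 ≈ -0.036446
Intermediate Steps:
W(u) = u + u**2 (W(u) = u**2 + u = u + u**2)
Q(P) = 32 (Q(P) = -3 + 35 = 32)
((-6 + W(-5))**2 + (w(-29, 38) - Q(-34)))/(-366 - 3585) = ((-6 - 5*(1 - 5))**2 + (-20 - 1*32))/(-366 - 3585) = ((-6 - 5*(-4))**2 + (-20 - 32))/(-3951) = ((-6 + 20)**2 - 52)*(-1/3951) = (14**2 - 52)*(-1/3951) = (196 - 52)*(-1/3951) = 144*(-1/3951) = -16/439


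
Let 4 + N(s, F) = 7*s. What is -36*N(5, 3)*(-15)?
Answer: 16740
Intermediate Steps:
N(s, F) = -4 + 7*s
-36*N(5, 3)*(-15) = -36*(-4 + 7*5)*(-15) = -36*(-4 + 35)*(-15) = -36*31*(-15) = -1116*(-15) = 16740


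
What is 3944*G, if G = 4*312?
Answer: 4922112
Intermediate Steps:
G = 1248
3944*G = 3944*1248 = 4922112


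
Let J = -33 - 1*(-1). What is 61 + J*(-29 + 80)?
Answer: -1571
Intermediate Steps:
J = -32 (J = -33 + 1 = -32)
61 + J*(-29 + 80) = 61 - 32*(-29 + 80) = 61 - 32*51 = 61 - 1632 = -1571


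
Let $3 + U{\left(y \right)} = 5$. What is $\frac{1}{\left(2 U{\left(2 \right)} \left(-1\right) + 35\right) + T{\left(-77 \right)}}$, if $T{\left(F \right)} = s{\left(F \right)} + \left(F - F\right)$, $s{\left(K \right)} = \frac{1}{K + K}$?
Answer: $\frac{154}{4773} \approx 0.032265$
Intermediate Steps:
$s{\left(K \right)} = \frac{1}{2 K}$
$U{\left(y \right)} = 2$ ($U{\left(y \right)} = -3 + 5 = 2$)
$T{\left(F \right)} = \frac{1}{2 F}$ ($T{\left(F \right)} = \frac{1}{2 F} + \left(F - F\right) = \frac{1}{2 F} + 0 = \frac{1}{2 F}$)
$\frac{1}{\left(2 U{\left(2 \right)} \left(-1\right) + 35\right) + T{\left(-77 \right)}} = \frac{1}{\left(2 \cdot 2 \left(-1\right) + 35\right) + \frac{1}{2 \left(-77\right)}} = \frac{1}{\left(2 \left(-2\right) + 35\right) + \frac{1}{2} \left(- \frac{1}{77}\right)} = \frac{1}{\left(-4 + 35\right) - \frac{1}{154}} = \frac{1}{31 - \frac{1}{154}} = \frac{1}{\frac{4773}{154}} = \frac{154}{4773}$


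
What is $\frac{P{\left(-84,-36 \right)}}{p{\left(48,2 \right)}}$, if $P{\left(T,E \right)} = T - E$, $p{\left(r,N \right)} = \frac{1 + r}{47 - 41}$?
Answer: $- \frac{288}{49} \approx -5.8775$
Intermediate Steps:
$p{\left(r,N \right)} = \frac{1}{6} + \frac{r}{6}$ ($p{\left(r,N \right)} = \frac{1 + r}{6} = \left(1 + r\right) \frac{1}{6} = \frac{1}{6} + \frac{r}{6}$)
$\frac{P{\left(-84,-36 \right)}}{p{\left(48,2 \right)}} = \frac{-84 - -36}{\frac{1}{6} + \frac{1}{6} \cdot 48} = \frac{-84 + 36}{\frac{1}{6} + 8} = - \frac{48}{\frac{49}{6}} = \left(-48\right) \frac{6}{49} = - \frac{288}{49}$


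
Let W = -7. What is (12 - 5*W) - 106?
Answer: -59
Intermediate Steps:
(12 - 5*W) - 106 = (12 - 5*(-7)) - 106 = (12 + 35) - 106 = 47 - 106 = -59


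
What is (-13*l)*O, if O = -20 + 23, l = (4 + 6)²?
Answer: -3900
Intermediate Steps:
l = 100 (l = 10² = 100)
O = 3
(-13*l)*O = -13*100*3 = -1300*3 = -3900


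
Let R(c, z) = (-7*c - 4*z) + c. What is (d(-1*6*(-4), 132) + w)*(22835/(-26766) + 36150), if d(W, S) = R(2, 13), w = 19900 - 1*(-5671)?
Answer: 24679758633955/26766 ≈ 9.2206e+8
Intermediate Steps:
w = 25571 (w = 19900 + 5671 = 25571)
R(c, z) = -6*c - 4*z
d(W, S) = -64 (d(W, S) = -6*2 - 4*13 = -12 - 52 = -64)
(d(-1*6*(-4), 132) + w)*(22835/(-26766) + 36150) = (-64 + 25571)*(22835/(-26766) + 36150) = 25507*(22835*(-1/26766) + 36150) = 25507*(-22835/26766 + 36150) = 25507*(967568065/26766) = 24679758633955/26766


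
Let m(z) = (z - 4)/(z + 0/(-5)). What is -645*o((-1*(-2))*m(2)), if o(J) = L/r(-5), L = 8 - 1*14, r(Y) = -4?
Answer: -1935/2 ≈ -967.50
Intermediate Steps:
L = -6 (L = 8 - 14 = -6)
m(z) = (-4 + z)/z (m(z) = (-4 + z)/(z + 0*(-1/5)) = (-4 + z)/(z + 0) = (-4 + z)/z)
o(J) = 3/2 (o(J) = -6/(-4) = -6*(-1/4) = 3/2)
-645*o((-1*(-2))*m(2)) = -645*3/2 = -1935/2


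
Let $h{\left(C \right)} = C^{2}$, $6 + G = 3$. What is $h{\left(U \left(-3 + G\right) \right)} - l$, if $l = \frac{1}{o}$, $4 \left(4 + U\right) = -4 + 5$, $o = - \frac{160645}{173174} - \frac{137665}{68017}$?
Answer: $\frac{70449459195707}{139066358700} \approx 506.59$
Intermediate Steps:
$o = - \frac{34766589675}{11778775958}$ ($o = \left(-160645\right) \frac{1}{173174} - \frac{137665}{68017} = - \frac{160645}{173174} - \frac{137665}{68017} = - \frac{34766589675}{11778775958} \approx -2.9516$)
$U = - \frac{15}{4}$ ($U = -4 + \frac{-4 + 5}{4} = -4 + \frac{1}{4} \cdot 1 = -4 + \frac{1}{4} = - \frac{15}{4} \approx -3.75$)
$l = - \frac{11778775958}{34766589675}$ ($l = \frac{1}{- \frac{34766589675}{11778775958}} = - \frac{11778775958}{34766589675} \approx -0.3388$)
$G = -3$ ($G = -6 + 3 = -3$)
$h{\left(U \left(-3 + G\right) \right)} - l = \left(- \frac{15 \left(-3 - 3\right)}{4}\right)^{2} - - \frac{11778775958}{34766589675} = \left(\left(- \frac{15}{4}\right) \left(-6\right)\right)^{2} + \frac{11778775958}{34766589675} = \left(\frac{45}{2}\right)^{2} + \frac{11778775958}{34766589675} = \frac{2025}{4} + \frac{11778775958}{34766589675} = \frac{70449459195707}{139066358700}$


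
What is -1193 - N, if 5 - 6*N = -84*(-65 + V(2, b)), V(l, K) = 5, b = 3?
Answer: -2123/6 ≈ -353.83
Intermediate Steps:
N = -5035/6 (N = ⅚ - (-14)*(-65 + 5) = ⅚ - (-14)*(-60) = ⅚ - ⅙*5040 = ⅚ - 840 = -5035/6 ≈ -839.17)
-1193 - N = -1193 - 1*(-5035/6) = -1193 + 5035/6 = -2123/6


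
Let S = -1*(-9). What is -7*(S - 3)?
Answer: -42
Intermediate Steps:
S = 9
-7*(S - 3) = -7*(9 - 3) = -7*6 = -42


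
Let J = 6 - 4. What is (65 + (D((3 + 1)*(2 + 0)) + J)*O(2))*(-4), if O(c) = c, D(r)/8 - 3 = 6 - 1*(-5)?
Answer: -1172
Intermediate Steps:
D(r) = 112 (D(r) = 24 + 8*(6 - 1*(-5)) = 24 + 8*(6 + 5) = 24 + 8*11 = 24 + 88 = 112)
J = 2
(65 + (D((3 + 1)*(2 + 0)) + J)*O(2))*(-4) = (65 + (112 + 2)*2)*(-4) = (65 + 114*2)*(-4) = (65 + 228)*(-4) = 293*(-4) = -1172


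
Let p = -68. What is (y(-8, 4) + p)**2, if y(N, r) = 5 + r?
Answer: 3481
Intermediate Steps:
(y(-8, 4) + p)**2 = ((5 + 4) - 68)**2 = (9 - 68)**2 = (-59)**2 = 3481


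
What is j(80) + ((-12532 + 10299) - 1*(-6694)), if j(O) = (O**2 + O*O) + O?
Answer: 17341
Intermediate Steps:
j(O) = O + 2*O**2 (j(O) = (O**2 + O**2) + O = 2*O**2 + O = O + 2*O**2)
j(80) + ((-12532 + 10299) - 1*(-6694)) = 80*(1 + 2*80) + ((-12532 + 10299) - 1*(-6694)) = 80*(1 + 160) + (-2233 + 6694) = 80*161 + 4461 = 12880 + 4461 = 17341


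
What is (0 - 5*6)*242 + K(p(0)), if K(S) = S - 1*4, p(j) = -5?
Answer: -7269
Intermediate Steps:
K(S) = -4 + S (K(S) = S - 4 = -4 + S)
(0 - 5*6)*242 + K(p(0)) = (0 - 5*6)*242 + (-4 - 5) = (0 - 30)*242 - 9 = -30*242 - 9 = -7260 - 9 = -7269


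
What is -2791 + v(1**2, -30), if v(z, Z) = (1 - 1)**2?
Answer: -2791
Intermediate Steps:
v(z, Z) = 0 (v(z, Z) = 0**2 = 0)
-2791 + v(1**2, -30) = -2791 + 0 = -2791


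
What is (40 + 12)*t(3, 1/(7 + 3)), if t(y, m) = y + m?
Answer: 806/5 ≈ 161.20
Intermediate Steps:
t(y, m) = m + y
(40 + 12)*t(3, 1/(7 + 3)) = (40 + 12)*(1/(7 + 3) + 3) = 52*(1/10 + 3) = 52*(⅒ + 3) = 52*(31/10) = 806/5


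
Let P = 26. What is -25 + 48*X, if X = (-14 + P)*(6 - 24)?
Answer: -10393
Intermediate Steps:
X = -216 (X = (-14 + 26)*(6 - 24) = 12*(-18) = -216)
-25 + 48*X = -25 + 48*(-216) = -25 - 10368 = -10393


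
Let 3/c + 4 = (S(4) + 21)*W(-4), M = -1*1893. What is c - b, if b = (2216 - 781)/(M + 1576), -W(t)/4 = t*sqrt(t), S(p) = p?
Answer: 229604789/50721268 - 150*I/40001 ≈ 4.5268 - 0.0037499*I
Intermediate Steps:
M = -1893
W(t) = -4*t**(3/2) (W(t) = -4*t*sqrt(t) = -4*t**(3/2))
c = 3*(-4 - 800*I)/640016 (c = 3/(-4 + (4 + 21)*(-(-32)*I)) = 3/(-4 + 25*(-(-32)*I)) = 3/(-4 + 25*(32*I)) = 3/(-4 + 800*I) = 3*((-4 - 800*I)/640016) = 3*(-4 - 800*I)/640016 ≈ -1.875e-5 - 0.0037499*I)
b = -1435/317 (b = (2216 - 781)/(-1893 + 1576) = 1435/(-317) = 1435*(-1/317) = -1435/317 ≈ -4.5268)
c - b = (-3/160004 - 150*I/40001) - 1*(-1435/317) = (-3/160004 - 150*I/40001) + 1435/317 = 229604789/50721268 - 150*I/40001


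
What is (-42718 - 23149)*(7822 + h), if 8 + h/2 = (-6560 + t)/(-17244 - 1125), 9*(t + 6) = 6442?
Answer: -85008018043010/165321 ≈ -5.1420e+8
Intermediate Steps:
t = 6388/9 (t = -6 + (1/9)*6442 = -6 + 6442/9 = 6388/9 ≈ 709.78)
h = -2539832/165321 (h = -16 + 2*((-6560 + 6388/9)/(-17244 - 1125)) = -16 + 2*(-52652/9/(-18369)) = -16 + 2*(-52652/9*(-1/18369)) = -16 + 2*(52652/165321) = -16 + 105304/165321 = -2539832/165321 ≈ -15.363)
(-42718 - 23149)*(7822 + h) = (-42718 - 23149)*(7822 - 2539832/165321) = -65867*1290601030/165321 = -85008018043010/165321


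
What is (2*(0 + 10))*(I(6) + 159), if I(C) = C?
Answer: 3300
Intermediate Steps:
(2*(0 + 10))*(I(6) + 159) = (2*(0 + 10))*(6 + 159) = (2*10)*165 = 20*165 = 3300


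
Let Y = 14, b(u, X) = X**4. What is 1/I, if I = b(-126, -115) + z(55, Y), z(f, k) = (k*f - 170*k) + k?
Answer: 1/174899029 ≈ 5.7176e-9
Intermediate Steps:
z(f, k) = -169*k + f*k (z(f, k) = (f*k - 170*k) + k = (-170*k + f*k) + k = -169*k + f*k)
I = 174899029 (I = (-115)**4 + 14*(-169 + 55) = 174900625 + 14*(-114) = 174900625 - 1596 = 174899029)
1/I = 1/174899029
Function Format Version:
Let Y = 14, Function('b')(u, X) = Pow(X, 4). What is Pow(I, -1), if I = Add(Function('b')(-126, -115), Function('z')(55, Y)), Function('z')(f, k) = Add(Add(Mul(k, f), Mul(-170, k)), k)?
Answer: Rational(1, 174899029) ≈ 5.7176e-9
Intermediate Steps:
Function('z')(f, k) = Add(Mul(-169, k), Mul(f, k)) (Function('z')(f, k) = Add(Add(Mul(f, k), Mul(-170, k)), k) = Add(Add(Mul(-170, k), Mul(f, k)), k) = Add(Mul(-169, k), Mul(f, k)))
I = 174899029 (I = Add(Pow(-115, 4), Mul(14, Add(-169, 55))) = Add(174900625, Mul(14, -114)) = Add(174900625, -1596) = 174899029)
Pow(I, -1) = Pow(174899029, -1) = Rational(1, 174899029)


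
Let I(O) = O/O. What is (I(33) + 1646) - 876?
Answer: 771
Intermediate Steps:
I(O) = 1
(I(33) + 1646) - 876 = (1 + 1646) - 876 = 1647 - 876 = 771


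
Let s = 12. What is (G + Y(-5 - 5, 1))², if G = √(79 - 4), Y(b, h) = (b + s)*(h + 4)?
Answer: 175 + 100*√3 ≈ 348.21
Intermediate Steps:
Y(b, h) = (4 + h)*(12 + b) (Y(b, h) = (b + 12)*(h + 4) = (12 + b)*(4 + h) = (4 + h)*(12 + b))
G = 5*√3 (G = √75 = 5*√3 ≈ 8.6602)
(G + Y(-5 - 5, 1))² = (5*√3 + (48 + 4*(-5 - 5) + 12*1 + (-5 - 5)*1))² = (5*√3 + (48 + 4*(-10) + 12 - 10*1))² = (5*√3 + (48 - 40 + 12 - 10))² = (5*√3 + 10)² = (10 + 5*√3)²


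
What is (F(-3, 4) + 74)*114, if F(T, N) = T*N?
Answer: 7068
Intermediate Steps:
F(T, N) = N*T
(F(-3, 4) + 74)*114 = (4*(-3) + 74)*114 = (-12 + 74)*114 = 62*114 = 7068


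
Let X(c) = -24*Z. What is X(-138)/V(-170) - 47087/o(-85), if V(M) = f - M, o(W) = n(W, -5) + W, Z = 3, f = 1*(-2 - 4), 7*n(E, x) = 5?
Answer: 13503349/24190 ≈ 558.22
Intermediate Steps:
n(E, x) = 5/7 (n(E, x) = (1/7)*5 = 5/7)
f = -6 (f = 1*(-6) = -6)
X(c) = -72 (X(c) = -24*3 = -72)
o(W) = 5/7 + W
V(M) = -6 - M
X(-138)/V(-170) - 47087/o(-85) = -72/(-6 - 1*(-170)) - 47087/(5/7 - 85) = -72/(-6 + 170) - 47087/(-590/7) = -72/164 - 47087*(-7/590) = -72*1/164 + 329609/590 = -18/41 + 329609/590 = 13503349/24190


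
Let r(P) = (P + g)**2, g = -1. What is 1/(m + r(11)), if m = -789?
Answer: -1/689 ≈ -0.0014514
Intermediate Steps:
r(P) = (-1 + P)**2 (r(P) = (P - 1)**2 = (-1 + P)**2)
1/(m + r(11)) = 1/(-789 + (-1 + 11)**2) = 1/(-789 + 10**2) = 1/(-789 + 100) = 1/(-689) = -1/689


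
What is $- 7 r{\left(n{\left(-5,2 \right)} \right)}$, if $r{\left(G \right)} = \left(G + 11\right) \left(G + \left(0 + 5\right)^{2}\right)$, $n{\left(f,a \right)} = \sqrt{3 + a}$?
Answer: $-1960 - 252 \sqrt{5} \approx -2523.5$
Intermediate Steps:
$r{\left(G \right)} = \left(11 + G\right) \left(25 + G\right)$ ($r{\left(G \right)} = \left(11 + G\right) \left(G + 5^{2}\right) = \left(11 + G\right) \left(G + 25\right) = \left(11 + G\right) \left(25 + G\right)$)
$- 7 r{\left(n{\left(-5,2 \right)} \right)} = - 7 \left(275 + \left(\sqrt{3 + 2}\right)^{2} + 36 \sqrt{3 + 2}\right) = - 7 \left(275 + \left(\sqrt{5}\right)^{2} + 36 \sqrt{5}\right) = - 7 \left(275 + 5 + 36 \sqrt{5}\right) = - 7 \left(280 + 36 \sqrt{5}\right) = -1960 - 252 \sqrt{5}$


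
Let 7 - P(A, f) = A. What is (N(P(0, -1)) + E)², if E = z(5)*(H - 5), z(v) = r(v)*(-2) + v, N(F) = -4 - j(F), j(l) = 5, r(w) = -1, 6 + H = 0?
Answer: 7396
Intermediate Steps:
H = -6 (H = -6 + 0 = -6)
P(A, f) = 7 - A
N(F) = -9 (N(F) = -4 - 1*5 = -4 - 5 = -9)
z(v) = 2 + v (z(v) = -1*(-2) + v = 2 + v)
E = -77 (E = (2 + 5)*(-6 - 5) = 7*(-11) = -77)
(N(P(0, -1)) + E)² = (-9 - 77)² = (-86)² = 7396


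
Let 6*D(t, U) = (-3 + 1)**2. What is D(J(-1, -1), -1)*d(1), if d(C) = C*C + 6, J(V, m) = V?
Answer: 14/3 ≈ 4.6667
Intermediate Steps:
D(t, U) = 2/3 (D(t, U) = (-3 + 1)**2/6 = (1/6)*(-2)**2 = (1/6)*4 = 2/3)
d(C) = 6 + C**2 (d(C) = C**2 + 6 = 6 + C**2)
D(J(-1, -1), -1)*d(1) = 2*(6 + 1**2)/3 = 2*(6 + 1)/3 = (2/3)*7 = 14/3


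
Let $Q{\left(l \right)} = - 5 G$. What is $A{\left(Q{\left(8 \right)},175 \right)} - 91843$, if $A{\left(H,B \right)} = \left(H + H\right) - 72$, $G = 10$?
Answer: $-92015$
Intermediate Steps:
$Q{\left(l \right)} = -50$ ($Q{\left(l \right)} = \left(-5\right) 10 = -50$)
$A{\left(H,B \right)} = -72 + 2 H$ ($A{\left(H,B \right)} = 2 H - 72 = -72 + 2 H$)
$A{\left(Q{\left(8 \right)},175 \right)} - 91843 = \left(-72 + 2 \left(-50\right)\right) - 91843 = \left(-72 - 100\right) - 91843 = -172 - 91843 = -92015$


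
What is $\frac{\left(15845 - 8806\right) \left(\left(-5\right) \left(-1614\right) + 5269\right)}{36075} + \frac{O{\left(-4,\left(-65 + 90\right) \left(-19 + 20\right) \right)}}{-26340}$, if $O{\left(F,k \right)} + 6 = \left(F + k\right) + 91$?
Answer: $\frac{82438120573}{31673850} \approx 2602.7$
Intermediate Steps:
$O{\left(F,k \right)} = 85 + F + k$ ($O{\left(F,k \right)} = -6 + \left(\left(F + k\right) + 91\right) = -6 + \left(91 + F + k\right) = 85 + F + k$)
$\frac{\left(15845 - 8806\right) \left(\left(-5\right) \left(-1614\right) + 5269\right)}{36075} + \frac{O{\left(-4,\left(-65 + 90\right) \left(-19 + 20\right) \right)}}{-26340} = \frac{\left(15845 - 8806\right) \left(\left(-5\right) \left(-1614\right) + 5269\right)}{36075} + \frac{85 - 4 + \left(-65 + 90\right) \left(-19 + 20\right)}{-26340} = 7039 \left(8070 + 5269\right) \frac{1}{36075} + \left(85 - 4 + 25 \cdot 1\right) \left(- \frac{1}{26340}\right) = 7039 \cdot 13339 \cdot \frac{1}{36075} + \left(85 - 4 + 25\right) \left(- \frac{1}{26340}\right) = 93893221 \cdot \frac{1}{36075} + 106 \left(- \frac{1}{26340}\right) = \frac{93893221}{36075} - \frac{53}{13170} = \frac{82438120573}{31673850}$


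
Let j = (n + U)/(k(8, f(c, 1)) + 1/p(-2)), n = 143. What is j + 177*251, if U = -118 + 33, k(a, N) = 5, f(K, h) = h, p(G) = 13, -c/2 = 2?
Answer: 1466468/33 ≈ 44438.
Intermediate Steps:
c = -4 (c = -2*2 = -4)
U = -85
j = 377/33 (j = (143 - 85)/(5 + 1/13) = 58/(5 + 1/13) = 58/(66/13) = 58*(13/66) = 377/33 ≈ 11.424)
j + 177*251 = 377/33 + 177*251 = 377/33 + 44427 = 1466468/33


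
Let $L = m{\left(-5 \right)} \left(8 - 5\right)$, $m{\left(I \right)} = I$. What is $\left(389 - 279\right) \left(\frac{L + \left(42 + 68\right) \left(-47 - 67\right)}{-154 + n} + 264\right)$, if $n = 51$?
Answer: $\frac{4372170}{103} \approx 42448.0$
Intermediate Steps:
$L = -15$ ($L = - 5 \left(8 - 5\right) = \left(-5\right) 3 = -15$)
$\left(389 - 279\right) \left(\frac{L + \left(42 + 68\right) \left(-47 - 67\right)}{-154 + n} + 264\right) = \left(389 - 279\right) \left(\frac{-15 + \left(42 + 68\right) \left(-47 - 67\right)}{-154 + 51} + 264\right) = 110 \left(\frac{-15 + 110 \left(-114\right)}{-103} + 264\right) = 110 \left(\left(-15 - 12540\right) \left(- \frac{1}{103}\right) + 264\right) = 110 \left(\left(-12555\right) \left(- \frac{1}{103}\right) + 264\right) = 110 \left(\frac{12555}{103} + 264\right) = 110 \cdot \frac{39747}{103} = \frac{4372170}{103}$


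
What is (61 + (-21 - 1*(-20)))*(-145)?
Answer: -8700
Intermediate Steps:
(61 + (-21 - 1*(-20)))*(-145) = (61 + (-21 + 20))*(-145) = (61 - 1)*(-145) = 60*(-145) = -8700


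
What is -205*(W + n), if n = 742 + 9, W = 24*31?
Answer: -306475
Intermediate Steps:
W = 744
n = 751
-205*(W + n) = -205*(744 + 751) = -205*1495 = -306475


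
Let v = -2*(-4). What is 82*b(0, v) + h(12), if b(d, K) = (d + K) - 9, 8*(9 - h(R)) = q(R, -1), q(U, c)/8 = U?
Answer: -85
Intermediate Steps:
q(U, c) = 8*U
h(R) = 9 - R
v = 8
b(d, K) = -9 + K + d (b(d, K) = (K + d) - 9 = -9 + K + d)
82*b(0, v) + h(12) = 82*(-9 + 8 + 0) + (9 - 1*12) = 82*(-1) + (9 - 12) = -82 - 3 = -85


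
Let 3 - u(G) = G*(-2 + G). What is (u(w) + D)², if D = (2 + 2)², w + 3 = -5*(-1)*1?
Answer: 361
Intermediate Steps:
w = 2 (w = -3 - 5*(-1)*1 = -3 + 5*1 = -3 + 5 = 2)
D = 16 (D = 4² = 16)
u(G) = 3 - G*(-2 + G)
(u(w) + D)² = ((3 - 1*2² + 2*2) + 16)² = ((3 - 1*4 + 4) + 16)² = ((3 - 4 + 4) + 16)² = (3 + 16)² = 19² = 361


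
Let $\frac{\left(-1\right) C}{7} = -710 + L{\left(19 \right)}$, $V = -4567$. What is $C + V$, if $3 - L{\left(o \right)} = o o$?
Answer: $2909$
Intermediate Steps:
$L{\left(o \right)} = 3 - o^{2}$ ($L{\left(o \right)} = 3 - o o = 3 - o^{2}$)
$C = 7476$ ($C = - 7 \left(-710 + \left(3 - 19^{2}\right)\right) = - 7 \left(-710 + \left(3 - 361\right)\right) = - 7 \left(-710 - 358\right) = \left(-7\right) \left(-1068\right) = 7476$)
$C + V = 7476 - 4567 = 2909$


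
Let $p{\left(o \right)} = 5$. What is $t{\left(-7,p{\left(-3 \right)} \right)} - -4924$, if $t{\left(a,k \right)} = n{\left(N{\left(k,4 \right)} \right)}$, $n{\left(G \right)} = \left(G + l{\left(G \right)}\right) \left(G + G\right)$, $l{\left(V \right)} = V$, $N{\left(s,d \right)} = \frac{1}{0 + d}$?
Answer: $\frac{19697}{4} \approx 4924.3$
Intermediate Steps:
$N{\left(s,d \right)} = \frac{1}{d}$
$n{\left(G \right)} = 4 G^{2}$ ($n{\left(G \right)} = \left(G + G\right) \left(G + G\right) = 2 G 2 G = 4 G^{2}$)
$t{\left(a,k \right)} = \frac{1}{4}$ ($t{\left(a,k \right)} = 4 \left(\frac{1}{4}\right)^{2} = \frac{4}{16} = 4 \cdot \frac{1}{16} = \frac{1}{4}$)
$t{\left(-7,p{\left(-3 \right)} \right)} - -4924 = \frac{1}{4} - -4924 = \frac{1}{4} + 4924 = \frac{19697}{4}$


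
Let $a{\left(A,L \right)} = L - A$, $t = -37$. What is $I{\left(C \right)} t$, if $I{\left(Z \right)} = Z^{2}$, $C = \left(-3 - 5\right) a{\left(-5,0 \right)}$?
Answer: $-59200$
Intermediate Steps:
$C = -40$ ($C = \left(-3 - 5\right) \left(0 - -5\right) = - 8 \left(0 + 5\right) = \left(-8\right) 5 = -40$)
$I{\left(C \right)} t = \left(-40\right)^{2} \left(-37\right) = 1600 \left(-37\right) = -59200$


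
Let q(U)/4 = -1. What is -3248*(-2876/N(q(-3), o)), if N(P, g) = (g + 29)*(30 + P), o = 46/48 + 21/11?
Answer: 1233044736/109369 ≈ 11274.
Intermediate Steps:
o = 757/264 (o = 46*(1/48) + 21*(1/11) = 23/24 + 21/11 = 757/264 ≈ 2.8674)
q(U) = -4 (q(U) = 4*(-1) = -4)
N(P, g) = (29 + g)*(30 + P)
-3248*(-2876/N(q(-3), o)) = -3248*(-2876/(870 + 29*(-4) + 30*(757/264) - 4*757/264)) = -3248*(-2876/(870 - 116 + 3785/44 - 757/66)) = -3248/((109369/132)*(-1/2876)) = -3248/(-109369/379632) = -3248*(-379632/109369) = 1233044736/109369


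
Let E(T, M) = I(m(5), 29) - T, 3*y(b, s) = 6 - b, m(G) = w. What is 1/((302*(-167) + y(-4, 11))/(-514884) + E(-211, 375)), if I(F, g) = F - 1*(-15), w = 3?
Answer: 386163/88469150 ≈ 0.0043649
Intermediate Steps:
m(G) = 3
y(b, s) = 2 - b/3 (y(b, s) = (6 - b)/3 = 2 - b/3)
I(F, g) = 15 + F (I(F, g) = F + 15 = 15 + F)
E(T, M) = 18 - T (E(T, M) = (15 + 3) - T = 18 - T)
1/((302*(-167) + y(-4, 11))/(-514884) + E(-211, 375)) = 1/((302*(-167) + (2 - ⅓*(-4)))/(-514884) + (18 - 1*(-211))) = 1/((-50434 + (2 + 4/3))*(-1/514884) + (18 + 211)) = 1/((-50434 + 10/3)*(-1/514884) + 229) = 1/(-151292/3*(-1/514884) + 229) = 1/(37823/386163 + 229) = 1/(88469150/386163) = 386163/88469150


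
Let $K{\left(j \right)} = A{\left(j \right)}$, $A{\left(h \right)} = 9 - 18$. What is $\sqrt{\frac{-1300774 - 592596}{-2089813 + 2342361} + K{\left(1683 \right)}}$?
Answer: $\frac{i \sqrt{263047809374}}{126274} \approx 4.0617 i$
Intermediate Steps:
$A{\left(h \right)} = -9$
$K{\left(j \right)} = -9$
$\sqrt{\frac{-1300774 - 592596}{-2089813 + 2342361} + K{\left(1683 \right)}} = \sqrt{\frac{-1300774 - 592596}{-2089813 + 2342361} - 9} = \sqrt{- \frac{1893370}{252548} - 9} = \sqrt{\left(-1893370\right) \frac{1}{252548} - 9} = \sqrt{- \frac{946685}{126274} - 9} = \sqrt{- \frac{2083151}{126274}} = \frac{i \sqrt{263047809374}}{126274}$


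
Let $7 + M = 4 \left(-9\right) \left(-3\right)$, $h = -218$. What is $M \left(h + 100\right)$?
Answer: $-11918$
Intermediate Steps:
$M = 101$ ($M = -7 + 4 \left(-9\right) \left(-3\right) = -7 - -108 = -7 + 108 = 101$)
$M \left(h + 100\right) = 101 \left(-218 + 100\right) = 101 \left(-118\right) = -11918$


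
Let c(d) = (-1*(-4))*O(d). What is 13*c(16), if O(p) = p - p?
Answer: 0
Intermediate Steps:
O(p) = 0
c(d) = 0 (c(d) = -1*(-4)*0 = 4*0 = 0)
13*c(16) = 13*0 = 0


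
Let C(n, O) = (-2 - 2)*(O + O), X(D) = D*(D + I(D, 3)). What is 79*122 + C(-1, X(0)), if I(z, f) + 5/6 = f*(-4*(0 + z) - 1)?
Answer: 9638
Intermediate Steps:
I(z, f) = -5/6 + f*(-1 - 4*z) (I(z, f) = -5/6 + f*(-4*(0 + z) - 1) = -5/6 + f*(-4*z - 1) = -5/6 + f*(-1 - 4*z))
X(D) = D*(-23/6 - 11*D) (X(D) = D*(D + (-5/6 - 1*3 - 4*3*D)) = D*(D + (-5/6 - 3 - 12*D)) = D*(D + (-23/6 - 12*D)) = D*(-23/6 - 11*D))
C(n, O) = -8*O
79*122 + C(-1, X(0)) = 79*122 - (-4)*0*(23 + 66*0)/3 = 9638 - (-4)*0*(23 + 0)/3 = 9638 - (-4)*0*23/3 = 9638 - 8*0 = 9638 + 0 = 9638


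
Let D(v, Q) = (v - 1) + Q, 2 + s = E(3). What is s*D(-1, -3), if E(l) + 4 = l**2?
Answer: -15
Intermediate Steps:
E(l) = -4 + l**2
s = 3 (s = -2 + (-4 + 3**2) = -2 + (-4 + 9) = -2 + 5 = 3)
D(v, Q) = -1 + Q + v (D(v, Q) = (-1 + v) + Q = -1 + Q + v)
s*D(-1, -3) = 3*(-1 - 3 - 1) = 3*(-5) = -15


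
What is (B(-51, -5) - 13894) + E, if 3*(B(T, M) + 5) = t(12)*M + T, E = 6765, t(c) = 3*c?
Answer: -7211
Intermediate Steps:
B(T, M) = -5 + 12*M + T/3 (B(T, M) = -5 + ((3*12)*M + T)/3 = -5 + (36*M + T)/3 = -5 + (T + 36*M)/3 = -5 + (12*M + T/3) = -5 + 12*M + T/3)
(B(-51, -5) - 13894) + E = ((-5 + 12*(-5) + (⅓)*(-51)) - 13894) + 6765 = ((-5 - 60 - 17) - 13894) + 6765 = (-82 - 13894) + 6765 = -13976 + 6765 = -7211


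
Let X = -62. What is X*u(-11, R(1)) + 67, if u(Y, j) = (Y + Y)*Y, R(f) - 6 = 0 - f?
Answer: -14937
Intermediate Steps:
R(f) = 6 - f (R(f) = 6 + (0 - f) = 6 - f)
u(Y, j) = 2*Y² (u(Y, j) = (2*Y)*Y = 2*Y²)
X*u(-11, R(1)) + 67 = -124*(-11)² + 67 = -124*121 + 67 = -62*242 + 67 = -15004 + 67 = -14937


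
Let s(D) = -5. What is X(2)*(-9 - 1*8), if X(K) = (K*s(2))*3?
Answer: 510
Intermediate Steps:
X(K) = -15*K (X(K) = (K*(-5))*3 = -5*K*3 = -15*K)
X(2)*(-9 - 1*8) = (-15*2)*(-9 - 1*8) = -30*(-9 - 8) = -30*(-17) = 510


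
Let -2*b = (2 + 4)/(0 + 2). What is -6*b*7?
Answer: 63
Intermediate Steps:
b = -3/2 (b = -(2 + 4)/(2*(0 + 2)) = -3/2 ≈ -1.5000)
-6*b*7 = -6*(-3/2)*7 = 9*7 = 63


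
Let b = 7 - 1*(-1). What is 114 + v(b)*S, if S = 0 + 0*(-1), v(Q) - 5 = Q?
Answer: 114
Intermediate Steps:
b = 8 (b = 7 + 1 = 8)
v(Q) = 5 + Q
S = 0 (S = 0 + 0 = 0)
114 + v(b)*S = 114 + (5 + 8)*0 = 114 + 13*0 = 114 + 0 = 114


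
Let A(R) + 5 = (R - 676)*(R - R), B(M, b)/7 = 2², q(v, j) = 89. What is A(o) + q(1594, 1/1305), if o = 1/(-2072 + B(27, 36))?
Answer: 84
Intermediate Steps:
B(M, b) = 28 (B(M, b) = 7*2² = 7*4 = 28)
o = -1/2044 (o = 1/(-2072 + 28) = 1/(-2044) = -1/2044 ≈ -0.00048924)
A(R) = -5 (A(R) = -5 + (R - 676)*(R - R) = -5 + (-676 + R)*0 = -5 + 0 = -5)
A(o) + q(1594, 1/1305) = -5 + 89 = 84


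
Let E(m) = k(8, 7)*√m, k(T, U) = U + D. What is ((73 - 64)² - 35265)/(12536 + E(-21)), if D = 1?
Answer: -3445833/1227755 + 2199*I*√21/1227755 ≈ -2.8066 + 0.0082077*I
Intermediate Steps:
k(T, U) = 1 + U (k(T, U) = U + 1 = 1 + U)
E(m) = 8*√m (E(m) = (1 + 7)*√m = 8*√m)
((73 - 64)² - 35265)/(12536 + E(-21)) = ((73 - 64)² - 35265)/(12536 + 8*√(-21)) = (9² - 35265)/(12536 + 8*(I*√21)) = (81 - 35265)/(12536 + 8*I*√21) = -35184/(12536 + 8*I*√21)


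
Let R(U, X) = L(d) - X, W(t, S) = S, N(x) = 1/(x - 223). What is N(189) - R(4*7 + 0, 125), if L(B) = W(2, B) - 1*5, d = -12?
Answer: 4827/34 ≈ 141.97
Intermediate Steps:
N(x) = 1/(-223 + x)
L(B) = -5 + B (L(B) = B - 1*5 = B - 5 = -5 + B)
R(U, X) = -17 - X (R(U, X) = (-5 - 12) - X = -17 - X)
N(189) - R(4*7 + 0, 125) = 1/(-223 + 189) - (-17 - 1*125) = 1/(-34) - (-17 - 125) = -1/34 - 1*(-142) = -1/34 + 142 = 4827/34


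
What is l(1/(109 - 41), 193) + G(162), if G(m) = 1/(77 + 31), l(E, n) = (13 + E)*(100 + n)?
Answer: 1750313/459 ≈ 3813.3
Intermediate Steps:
G(m) = 1/108
l(1/(109 - 41), 193) + G(162) = (1300 + 13*193 + 100/(109 - 41) + 193/(109 - 41)) + 1/108 = (1300 + 2509 + 100/68 + 193/68) + 1/108 = (1300 + 2509 + 100*(1/68) + (1/68)*193) + 1/108 = (1300 + 2509 + 25/17 + 193/68) + 1/108 = 259305/68 + 1/108 = 1750313/459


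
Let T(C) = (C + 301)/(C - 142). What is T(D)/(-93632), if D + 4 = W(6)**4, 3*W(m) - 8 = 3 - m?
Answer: 1763/74912288 ≈ 2.3534e-5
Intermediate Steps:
W(m) = 11/3 - m/3 (W(m) = 8/3 + (3 - m)/3 = 8/3 + (1 - m/3) = 11/3 - m/3)
D = 301/81 (D = -4 + (11/3 - 1/3*6)**4 = -4 + (11/3 - 2)**4 = -4 + (5/3)**4 = -4 + 625/81 = 301/81 ≈ 3.7160)
T(C) = (301 + C)/(-142 + C)
T(D)/(-93632) = ((301 + 301/81)/(-142 + 301/81))/(-93632) = ((24682/81)/(-11201/81))*(-1/93632) = -81/11201*24682/81*(-1/93632) = -24682/11201*(-1/93632) = 1763/74912288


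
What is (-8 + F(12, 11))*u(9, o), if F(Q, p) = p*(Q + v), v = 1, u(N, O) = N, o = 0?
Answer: 1215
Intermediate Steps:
F(Q, p) = p*(1 + Q) (F(Q, p) = p*(Q + 1) = p*(1 + Q))
(-8 + F(12, 11))*u(9, o) = (-8 + 11*(1 + 12))*9 = (-8 + 11*13)*9 = (-8 + 143)*9 = 135*9 = 1215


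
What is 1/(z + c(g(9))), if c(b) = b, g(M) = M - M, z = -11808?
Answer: -1/11808 ≈ -8.4688e-5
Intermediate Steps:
g(M) = 0
1/(z + c(g(9))) = 1/(-11808 + 0) = 1/(-11808) = -1/11808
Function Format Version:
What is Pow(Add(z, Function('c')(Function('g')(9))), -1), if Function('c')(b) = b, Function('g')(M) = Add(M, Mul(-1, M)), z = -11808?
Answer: Rational(-1, 11808) ≈ -8.4688e-5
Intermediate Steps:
Function('g')(M) = 0
Pow(Add(z, Function('c')(Function('g')(9))), -1) = Pow(Add(-11808, 0), -1) = Pow(-11808, -1) = Rational(-1, 11808)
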